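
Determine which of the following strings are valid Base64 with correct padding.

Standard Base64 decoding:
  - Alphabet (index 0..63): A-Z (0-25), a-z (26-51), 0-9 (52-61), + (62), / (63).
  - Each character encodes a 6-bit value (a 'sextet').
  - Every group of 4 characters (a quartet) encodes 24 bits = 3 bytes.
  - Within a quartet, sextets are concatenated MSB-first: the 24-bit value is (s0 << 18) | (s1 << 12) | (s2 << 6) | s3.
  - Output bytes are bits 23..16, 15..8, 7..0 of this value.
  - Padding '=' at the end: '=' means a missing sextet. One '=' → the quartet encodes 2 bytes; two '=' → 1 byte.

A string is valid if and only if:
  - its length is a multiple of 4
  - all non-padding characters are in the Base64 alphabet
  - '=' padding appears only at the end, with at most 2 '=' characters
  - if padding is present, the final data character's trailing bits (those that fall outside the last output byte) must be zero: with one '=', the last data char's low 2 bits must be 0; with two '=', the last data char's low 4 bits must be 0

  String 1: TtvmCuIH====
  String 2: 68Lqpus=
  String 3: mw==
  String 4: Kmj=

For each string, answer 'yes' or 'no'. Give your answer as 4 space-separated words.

String 1: 'TtvmCuIH====' → invalid (4 pad chars (max 2))
String 2: '68Lqpus=' → valid
String 3: 'mw==' → valid
String 4: 'Kmj=' → invalid (bad trailing bits)

Answer: no yes yes no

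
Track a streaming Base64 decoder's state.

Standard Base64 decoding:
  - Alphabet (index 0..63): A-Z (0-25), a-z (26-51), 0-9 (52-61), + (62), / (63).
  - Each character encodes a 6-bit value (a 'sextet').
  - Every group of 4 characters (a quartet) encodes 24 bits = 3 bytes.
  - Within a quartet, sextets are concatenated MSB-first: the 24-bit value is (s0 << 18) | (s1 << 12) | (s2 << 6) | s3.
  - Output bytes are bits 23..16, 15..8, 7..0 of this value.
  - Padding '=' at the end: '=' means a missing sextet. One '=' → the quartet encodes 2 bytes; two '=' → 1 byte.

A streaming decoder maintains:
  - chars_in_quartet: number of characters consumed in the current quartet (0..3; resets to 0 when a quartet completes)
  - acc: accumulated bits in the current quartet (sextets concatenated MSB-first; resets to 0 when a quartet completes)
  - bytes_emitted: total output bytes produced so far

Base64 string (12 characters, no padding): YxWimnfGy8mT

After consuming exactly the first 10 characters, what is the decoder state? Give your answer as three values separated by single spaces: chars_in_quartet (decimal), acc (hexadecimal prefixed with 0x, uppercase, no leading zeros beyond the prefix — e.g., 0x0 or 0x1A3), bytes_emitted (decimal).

After char 0 ('Y'=24): chars_in_quartet=1 acc=0x18 bytes_emitted=0
After char 1 ('x'=49): chars_in_quartet=2 acc=0x631 bytes_emitted=0
After char 2 ('W'=22): chars_in_quartet=3 acc=0x18C56 bytes_emitted=0
After char 3 ('i'=34): chars_in_quartet=4 acc=0x6315A2 -> emit 63 15 A2, reset; bytes_emitted=3
After char 4 ('m'=38): chars_in_quartet=1 acc=0x26 bytes_emitted=3
After char 5 ('n'=39): chars_in_quartet=2 acc=0x9A7 bytes_emitted=3
After char 6 ('f'=31): chars_in_quartet=3 acc=0x269DF bytes_emitted=3
After char 7 ('G'=6): chars_in_quartet=4 acc=0x9A77C6 -> emit 9A 77 C6, reset; bytes_emitted=6
After char 8 ('y'=50): chars_in_quartet=1 acc=0x32 bytes_emitted=6
After char 9 ('8'=60): chars_in_quartet=2 acc=0xCBC bytes_emitted=6

Answer: 2 0xCBC 6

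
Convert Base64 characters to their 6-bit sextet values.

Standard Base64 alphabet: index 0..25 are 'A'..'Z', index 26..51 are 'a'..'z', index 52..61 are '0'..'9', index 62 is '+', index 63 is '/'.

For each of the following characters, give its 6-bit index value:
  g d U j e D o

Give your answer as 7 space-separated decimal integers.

Answer: 32 29 20 35 30 3 40

Derivation:
'g': a..z range, 26 + ord('g') − ord('a') = 32
'd': a..z range, 26 + ord('d') − ord('a') = 29
'U': A..Z range, ord('U') − ord('A') = 20
'j': a..z range, 26 + ord('j') − ord('a') = 35
'e': a..z range, 26 + ord('e') − ord('a') = 30
'D': A..Z range, ord('D') − ord('A') = 3
'o': a..z range, 26 + ord('o') − ord('a') = 40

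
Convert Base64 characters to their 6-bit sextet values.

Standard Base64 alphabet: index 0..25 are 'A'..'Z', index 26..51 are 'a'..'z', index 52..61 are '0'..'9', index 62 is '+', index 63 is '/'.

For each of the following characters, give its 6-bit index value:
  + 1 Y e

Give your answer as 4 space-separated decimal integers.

Answer: 62 53 24 30

Derivation:
'+': index 62
'1': 0..9 range, 52 + ord('1') − ord('0') = 53
'Y': A..Z range, ord('Y') − ord('A') = 24
'e': a..z range, 26 + ord('e') − ord('a') = 30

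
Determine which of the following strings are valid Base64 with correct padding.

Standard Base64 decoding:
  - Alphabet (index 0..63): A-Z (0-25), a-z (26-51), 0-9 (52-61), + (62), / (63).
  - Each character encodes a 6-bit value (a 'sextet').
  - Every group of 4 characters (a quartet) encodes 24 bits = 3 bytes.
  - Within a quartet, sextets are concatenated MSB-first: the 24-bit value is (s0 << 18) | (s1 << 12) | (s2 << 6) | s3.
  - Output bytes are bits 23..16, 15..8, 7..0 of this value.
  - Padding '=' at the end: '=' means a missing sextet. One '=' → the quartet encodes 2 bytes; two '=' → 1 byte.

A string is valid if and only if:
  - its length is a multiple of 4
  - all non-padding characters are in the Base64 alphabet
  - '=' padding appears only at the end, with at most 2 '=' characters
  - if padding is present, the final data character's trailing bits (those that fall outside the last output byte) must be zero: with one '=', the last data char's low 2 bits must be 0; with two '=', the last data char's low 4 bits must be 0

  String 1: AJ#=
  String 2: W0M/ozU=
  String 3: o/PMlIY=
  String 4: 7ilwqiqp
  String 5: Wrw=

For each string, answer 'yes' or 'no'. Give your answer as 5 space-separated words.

String 1: 'AJ#=' → invalid (bad char(s): ['#'])
String 2: 'W0M/ozU=' → valid
String 3: 'o/PMlIY=' → valid
String 4: '7ilwqiqp' → valid
String 5: 'Wrw=' → valid

Answer: no yes yes yes yes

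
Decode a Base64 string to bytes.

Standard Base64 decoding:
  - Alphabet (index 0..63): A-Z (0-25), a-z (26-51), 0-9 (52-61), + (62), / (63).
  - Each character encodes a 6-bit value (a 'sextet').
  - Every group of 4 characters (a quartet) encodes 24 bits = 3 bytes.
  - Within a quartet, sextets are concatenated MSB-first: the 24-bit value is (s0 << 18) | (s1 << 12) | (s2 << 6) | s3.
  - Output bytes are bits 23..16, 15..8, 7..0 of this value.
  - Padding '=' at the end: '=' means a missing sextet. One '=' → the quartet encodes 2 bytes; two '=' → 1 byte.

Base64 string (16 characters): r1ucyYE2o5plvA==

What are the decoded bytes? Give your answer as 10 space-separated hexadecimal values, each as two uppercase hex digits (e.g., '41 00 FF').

Answer: AF 5B 9C C9 81 36 A3 9A 65 BC

Derivation:
After char 0 ('r'=43): chars_in_quartet=1 acc=0x2B bytes_emitted=0
After char 1 ('1'=53): chars_in_quartet=2 acc=0xAF5 bytes_emitted=0
After char 2 ('u'=46): chars_in_quartet=3 acc=0x2BD6E bytes_emitted=0
After char 3 ('c'=28): chars_in_quartet=4 acc=0xAF5B9C -> emit AF 5B 9C, reset; bytes_emitted=3
After char 4 ('y'=50): chars_in_quartet=1 acc=0x32 bytes_emitted=3
After char 5 ('Y'=24): chars_in_quartet=2 acc=0xC98 bytes_emitted=3
After char 6 ('E'=4): chars_in_quartet=3 acc=0x32604 bytes_emitted=3
After char 7 ('2'=54): chars_in_quartet=4 acc=0xC98136 -> emit C9 81 36, reset; bytes_emitted=6
After char 8 ('o'=40): chars_in_quartet=1 acc=0x28 bytes_emitted=6
After char 9 ('5'=57): chars_in_quartet=2 acc=0xA39 bytes_emitted=6
After char 10 ('p'=41): chars_in_quartet=3 acc=0x28E69 bytes_emitted=6
After char 11 ('l'=37): chars_in_quartet=4 acc=0xA39A65 -> emit A3 9A 65, reset; bytes_emitted=9
After char 12 ('v'=47): chars_in_quartet=1 acc=0x2F bytes_emitted=9
After char 13 ('A'=0): chars_in_quartet=2 acc=0xBC0 bytes_emitted=9
Padding '==': partial quartet acc=0xBC0 -> emit BC; bytes_emitted=10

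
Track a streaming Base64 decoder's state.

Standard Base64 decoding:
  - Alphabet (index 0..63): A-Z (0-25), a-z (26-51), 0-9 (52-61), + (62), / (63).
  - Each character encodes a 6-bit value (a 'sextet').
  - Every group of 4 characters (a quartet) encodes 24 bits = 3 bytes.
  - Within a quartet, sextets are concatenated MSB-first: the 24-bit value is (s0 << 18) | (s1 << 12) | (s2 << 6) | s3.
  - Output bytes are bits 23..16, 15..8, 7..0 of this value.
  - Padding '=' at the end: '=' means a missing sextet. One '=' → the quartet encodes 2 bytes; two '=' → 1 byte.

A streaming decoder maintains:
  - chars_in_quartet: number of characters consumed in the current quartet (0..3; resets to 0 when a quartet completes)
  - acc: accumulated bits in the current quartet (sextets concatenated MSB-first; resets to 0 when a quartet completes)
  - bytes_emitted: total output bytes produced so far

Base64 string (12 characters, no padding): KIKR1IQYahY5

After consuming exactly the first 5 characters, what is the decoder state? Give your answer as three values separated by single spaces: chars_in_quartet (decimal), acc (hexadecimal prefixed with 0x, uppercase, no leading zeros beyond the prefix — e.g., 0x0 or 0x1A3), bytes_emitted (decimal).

Answer: 1 0x35 3

Derivation:
After char 0 ('K'=10): chars_in_quartet=1 acc=0xA bytes_emitted=0
After char 1 ('I'=8): chars_in_quartet=2 acc=0x288 bytes_emitted=0
After char 2 ('K'=10): chars_in_quartet=3 acc=0xA20A bytes_emitted=0
After char 3 ('R'=17): chars_in_quartet=4 acc=0x288291 -> emit 28 82 91, reset; bytes_emitted=3
After char 4 ('1'=53): chars_in_quartet=1 acc=0x35 bytes_emitted=3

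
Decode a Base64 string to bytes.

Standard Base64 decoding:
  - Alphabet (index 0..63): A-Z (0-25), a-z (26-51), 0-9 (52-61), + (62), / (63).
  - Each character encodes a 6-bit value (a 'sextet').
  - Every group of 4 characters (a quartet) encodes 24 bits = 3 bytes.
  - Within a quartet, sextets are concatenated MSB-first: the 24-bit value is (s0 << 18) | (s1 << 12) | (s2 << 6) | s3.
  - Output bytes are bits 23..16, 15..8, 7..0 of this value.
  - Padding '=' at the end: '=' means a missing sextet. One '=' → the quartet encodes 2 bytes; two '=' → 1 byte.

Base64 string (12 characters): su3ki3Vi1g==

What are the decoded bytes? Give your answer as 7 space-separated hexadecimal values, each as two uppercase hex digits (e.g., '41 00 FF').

Answer: B2 ED E4 8B 75 62 D6

Derivation:
After char 0 ('s'=44): chars_in_quartet=1 acc=0x2C bytes_emitted=0
After char 1 ('u'=46): chars_in_quartet=2 acc=0xB2E bytes_emitted=0
After char 2 ('3'=55): chars_in_quartet=3 acc=0x2CBB7 bytes_emitted=0
After char 3 ('k'=36): chars_in_quartet=4 acc=0xB2EDE4 -> emit B2 ED E4, reset; bytes_emitted=3
After char 4 ('i'=34): chars_in_quartet=1 acc=0x22 bytes_emitted=3
After char 5 ('3'=55): chars_in_quartet=2 acc=0x8B7 bytes_emitted=3
After char 6 ('V'=21): chars_in_quartet=3 acc=0x22DD5 bytes_emitted=3
After char 7 ('i'=34): chars_in_quartet=4 acc=0x8B7562 -> emit 8B 75 62, reset; bytes_emitted=6
After char 8 ('1'=53): chars_in_quartet=1 acc=0x35 bytes_emitted=6
After char 9 ('g'=32): chars_in_quartet=2 acc=0xD60 bytes_emitted=6
Padding '==': partial quartet acc=0xD60 -> emit D6; bytes_emitted=7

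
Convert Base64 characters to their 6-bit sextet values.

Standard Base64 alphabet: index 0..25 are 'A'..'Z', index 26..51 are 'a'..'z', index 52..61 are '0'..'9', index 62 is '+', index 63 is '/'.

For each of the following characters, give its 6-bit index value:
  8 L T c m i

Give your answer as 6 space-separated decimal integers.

Answer: 60 11 19 28 38 34

Derivation:
'8': 0..9 range, 52 + ord('8') − ord('0') = 60
'L': A..Z range, ord('L') − ord('A') = 11
'T': A..Z range, ord('T') − ord('A') = 19
'c': a..z range, 26 + ord('c') − ord('a') = 28
'm': a..z range, 26 + ord('m') − ord('a') = 38
'i': a..z range, 26 + ord('i') − ord('a') = 34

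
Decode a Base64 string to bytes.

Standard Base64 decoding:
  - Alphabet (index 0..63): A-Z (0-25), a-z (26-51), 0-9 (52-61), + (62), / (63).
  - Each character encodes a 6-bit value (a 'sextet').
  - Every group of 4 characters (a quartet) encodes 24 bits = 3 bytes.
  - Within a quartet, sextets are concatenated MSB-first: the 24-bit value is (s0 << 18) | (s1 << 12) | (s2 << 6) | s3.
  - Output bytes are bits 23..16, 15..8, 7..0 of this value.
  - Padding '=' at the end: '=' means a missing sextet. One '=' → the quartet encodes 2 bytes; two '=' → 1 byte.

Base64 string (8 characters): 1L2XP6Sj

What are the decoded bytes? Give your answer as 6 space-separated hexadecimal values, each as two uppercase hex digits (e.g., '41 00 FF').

After char 0 ('1'=53): chars_in_quartet=1 acc=0x35 bytes_emitted=0
After char 1 ('L'=11): chars_in_quartet=2 acc=0xD4B bytes_emitted=0
After char 2 ('2'=54): chars_in_quartet=3 acc=0x352F6 bytes_emitted=0
After char 3 ('X'=23): chars_in_quartet=4 acc=0xD4BD97 -> emit D4 BD 97, reset; bytes_emitted=3
After char 4 ('P'=15): chars_in_quartet=1 acc=0xF bytes_emitted=3
After char 5 ('6'=58): chars_in_quartet=2 acc=0x3FA bytes_emitted=3
After char 6 ('S'=18): chars_in_quartet=3 acc=0xFE92 bytes_emitted=3
After char 7 ('j'=35): chars_in_quartet=4 acc=0x3FA4A3 -> emit 3F A4 A3, reset; bytes_emitted=6

Answer: D4 BD 97 3F A4 A3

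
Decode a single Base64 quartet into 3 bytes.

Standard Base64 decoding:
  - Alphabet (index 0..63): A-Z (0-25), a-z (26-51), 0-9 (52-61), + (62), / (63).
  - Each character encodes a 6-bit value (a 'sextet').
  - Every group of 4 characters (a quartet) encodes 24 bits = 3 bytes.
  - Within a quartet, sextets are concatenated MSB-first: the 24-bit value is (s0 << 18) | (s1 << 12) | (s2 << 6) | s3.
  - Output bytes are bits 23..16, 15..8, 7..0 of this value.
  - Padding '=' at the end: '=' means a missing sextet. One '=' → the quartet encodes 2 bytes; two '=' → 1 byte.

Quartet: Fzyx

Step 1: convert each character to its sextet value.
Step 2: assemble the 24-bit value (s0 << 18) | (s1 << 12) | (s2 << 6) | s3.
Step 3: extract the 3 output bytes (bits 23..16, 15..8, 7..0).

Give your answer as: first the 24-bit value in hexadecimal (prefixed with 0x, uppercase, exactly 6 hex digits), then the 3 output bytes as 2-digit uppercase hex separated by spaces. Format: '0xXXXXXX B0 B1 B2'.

Sextets: F=5, z=51, y=50, x=49
24-bit: (5<<18) | (51<<12) | (50<<6) | 49
      = 0x140000 | 0x033000 | 0x000C80 | 0x000031
      = 0x173CB1
Bytes: (v>>16)&0xFF=17, (v>>8)&0xFF=3C, v&0xFF=B1

Answer: 0x173CB1 17 3C B1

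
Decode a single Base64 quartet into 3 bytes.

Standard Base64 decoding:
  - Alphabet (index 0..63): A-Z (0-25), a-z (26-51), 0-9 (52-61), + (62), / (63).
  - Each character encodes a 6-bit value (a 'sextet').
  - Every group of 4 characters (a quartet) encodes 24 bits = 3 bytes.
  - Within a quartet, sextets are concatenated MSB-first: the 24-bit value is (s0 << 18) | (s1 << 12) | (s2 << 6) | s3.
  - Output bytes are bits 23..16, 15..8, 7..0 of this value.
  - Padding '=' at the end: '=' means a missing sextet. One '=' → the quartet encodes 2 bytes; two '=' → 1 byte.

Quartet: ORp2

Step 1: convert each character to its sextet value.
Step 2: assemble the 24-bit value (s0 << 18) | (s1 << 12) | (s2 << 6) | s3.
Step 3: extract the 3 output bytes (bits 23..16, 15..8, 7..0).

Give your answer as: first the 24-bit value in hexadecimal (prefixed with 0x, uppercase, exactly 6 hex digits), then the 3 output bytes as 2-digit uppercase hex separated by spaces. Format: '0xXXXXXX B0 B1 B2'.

Sextets: O=14, R=17, p=41, 2=54
24-bit: (14<<18) | (17<<12) | (41<<6) | 54
      = 0x380000 | 0x011000 | 0x000A40 | 0x000036
      = 0x391A76
Bytes: (v>>16)&0xFF=39, (v>>8)&0xFF=1A, v&0xFF=76

Answer: 0x391A76 39 1A 76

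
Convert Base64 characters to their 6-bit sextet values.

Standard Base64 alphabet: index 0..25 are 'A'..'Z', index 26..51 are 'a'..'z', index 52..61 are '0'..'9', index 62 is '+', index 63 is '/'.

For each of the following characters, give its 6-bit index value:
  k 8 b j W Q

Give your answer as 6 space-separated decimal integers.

Answer: 36 60 27 35 22 16

Derivation:
'k': a..z range, 26 + ord('k') − ord('a') = 36
'8': 0..9 range, 52 + ord('8') − ord('0') = 60
'b': a..z range, 26 + ord('b') − ord('a') = 27
'j': a..z range, 26 + ord('j') − ord('a') = 35
'W': A..Z range, ord('W') − ord('A') = 22
'Q': A..Z range, ord('Q') − ord('A') = 16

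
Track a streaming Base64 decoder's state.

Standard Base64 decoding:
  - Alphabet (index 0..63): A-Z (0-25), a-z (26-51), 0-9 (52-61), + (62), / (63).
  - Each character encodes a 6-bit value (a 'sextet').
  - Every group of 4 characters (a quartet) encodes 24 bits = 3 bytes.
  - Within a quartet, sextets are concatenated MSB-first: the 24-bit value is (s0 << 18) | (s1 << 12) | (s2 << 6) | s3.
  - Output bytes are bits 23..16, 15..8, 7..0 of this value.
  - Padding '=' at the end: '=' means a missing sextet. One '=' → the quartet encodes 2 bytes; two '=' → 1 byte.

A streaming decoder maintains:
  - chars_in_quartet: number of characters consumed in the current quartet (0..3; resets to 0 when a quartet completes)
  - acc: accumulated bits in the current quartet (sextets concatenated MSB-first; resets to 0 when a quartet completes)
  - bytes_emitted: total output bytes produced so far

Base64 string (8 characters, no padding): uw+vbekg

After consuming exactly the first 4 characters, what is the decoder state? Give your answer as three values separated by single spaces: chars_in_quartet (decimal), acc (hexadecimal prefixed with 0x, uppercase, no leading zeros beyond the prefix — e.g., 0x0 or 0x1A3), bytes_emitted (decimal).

After char 0 ('u'=46): chars_in_quartet=1 acc=0x2E bytes_emitted=0
After char 1 ('w'=48): chars_in_quartet=2 acc=0xBB0 bytes_emitted=0
After char 2 ('+'=62): chars_in_quartet=3 acc=0x2EC3E bytes_emitted=0
After char 3 ('v'=47): chars_in_quartet=4 acc=0xBB0FAF -> emit BB 0F AF, reset; bytes_emitted=3

Answer: 0 0x0 3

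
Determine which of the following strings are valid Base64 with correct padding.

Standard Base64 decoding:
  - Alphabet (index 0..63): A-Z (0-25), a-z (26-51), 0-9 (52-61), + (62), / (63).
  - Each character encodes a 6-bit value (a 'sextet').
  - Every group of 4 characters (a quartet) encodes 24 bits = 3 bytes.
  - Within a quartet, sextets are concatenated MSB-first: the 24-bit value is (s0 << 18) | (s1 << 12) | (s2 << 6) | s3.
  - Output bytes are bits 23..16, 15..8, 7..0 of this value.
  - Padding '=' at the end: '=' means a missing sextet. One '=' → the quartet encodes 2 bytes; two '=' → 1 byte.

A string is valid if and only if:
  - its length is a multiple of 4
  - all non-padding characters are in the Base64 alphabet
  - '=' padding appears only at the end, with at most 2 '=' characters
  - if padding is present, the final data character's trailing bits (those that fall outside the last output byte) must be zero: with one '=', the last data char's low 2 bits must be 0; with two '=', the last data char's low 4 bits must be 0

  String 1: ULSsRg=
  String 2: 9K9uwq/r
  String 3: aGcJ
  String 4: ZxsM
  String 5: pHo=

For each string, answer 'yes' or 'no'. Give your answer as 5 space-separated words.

String 1: 'ULSsRg=' → invalid (len=7 not mult of 4)
String 2: '9K9uwq/r' → valid
String 3: 'aGcJ' → valid
String 4: 'ZxsM' → valid
String 5: 'pHo=' → valid

Answer: no yes yes yes yes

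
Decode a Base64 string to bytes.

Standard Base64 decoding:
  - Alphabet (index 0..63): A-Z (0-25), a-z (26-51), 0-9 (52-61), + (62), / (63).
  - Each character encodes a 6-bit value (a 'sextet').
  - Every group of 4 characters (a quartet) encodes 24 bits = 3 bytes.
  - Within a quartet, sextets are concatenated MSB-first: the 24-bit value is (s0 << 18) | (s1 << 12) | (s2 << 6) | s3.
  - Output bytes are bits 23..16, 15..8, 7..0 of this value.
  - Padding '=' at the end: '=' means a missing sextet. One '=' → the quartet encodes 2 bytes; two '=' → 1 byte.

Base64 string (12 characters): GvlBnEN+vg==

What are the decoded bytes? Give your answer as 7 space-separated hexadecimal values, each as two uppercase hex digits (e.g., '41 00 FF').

Answer: 1A F9 41 9C 43 7E BE

Derivation:
After char 0 ('G'=6): chars_in_quartet=1 acc=0x6 bytes_emitted=0
After char 1 ('v'=47): chars_in_quartet=2 acc=0x1AF bytes_emitted=0
After char 2 ('l'=37): chars_in_quartet=3 acc=0x6BE5 bytes_emitted=0
After char 3 ('B'=1): chars_in_quartet=4 acc=0x1AF941 -> emit 1A F9 41, reset; bytes_emitted=3
After char 4 ('n'=39): chars_in_quartet=1 acc=0x27 bytes_emitted=3
After char 5 ('E'=4): chars_in_quartet=2 acc=0x9C4 bytes_emitted=3
After char 6 ('N'=13): chars_in_quartet=3 acc=0x2710D bytes_emitted=3
After char 7 ('+'=62): chars_in_quartet=4 acc=0x9C437E -> emit 9C 43 7E, reset; bytes_emitted=6
After char 8 ('v'=47): chars_in_quartet=1 acc=0x2F bytes_emitted=6
After char 9 ('g'=32): chars_in_quartet=2 acc=0xBE0 bytes_emitted=6
Padding '==': partial quartet acc=0xBE0 -> emit BE; bytes_emitted=7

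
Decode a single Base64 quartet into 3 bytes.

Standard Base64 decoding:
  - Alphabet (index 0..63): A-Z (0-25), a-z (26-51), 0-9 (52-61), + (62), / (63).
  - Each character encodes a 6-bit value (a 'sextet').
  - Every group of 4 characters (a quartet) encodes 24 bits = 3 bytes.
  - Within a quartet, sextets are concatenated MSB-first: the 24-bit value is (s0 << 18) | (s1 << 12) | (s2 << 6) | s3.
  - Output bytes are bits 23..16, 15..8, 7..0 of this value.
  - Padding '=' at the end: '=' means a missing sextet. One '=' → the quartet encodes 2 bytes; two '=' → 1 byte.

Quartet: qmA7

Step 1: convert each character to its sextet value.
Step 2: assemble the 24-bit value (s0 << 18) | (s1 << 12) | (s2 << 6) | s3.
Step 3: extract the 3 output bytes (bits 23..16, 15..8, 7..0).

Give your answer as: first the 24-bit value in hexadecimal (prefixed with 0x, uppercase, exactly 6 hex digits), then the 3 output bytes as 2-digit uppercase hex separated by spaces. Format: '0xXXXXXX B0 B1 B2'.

Answer: 0xAA603B AA 60 3B

Derivation:
Sextets: q=42, m=38, A=0, 7=59
24-bit: (42<<18) | (38<<12) | (0<<6) | 59
      = 0xA80000 | 0x026000 | 0x000000 | 0x00003B
      = 0xAA603B
Bytes: (v>>16)&0xFF=AA, (v>>8)&0xFF=60, v&0xFF=3B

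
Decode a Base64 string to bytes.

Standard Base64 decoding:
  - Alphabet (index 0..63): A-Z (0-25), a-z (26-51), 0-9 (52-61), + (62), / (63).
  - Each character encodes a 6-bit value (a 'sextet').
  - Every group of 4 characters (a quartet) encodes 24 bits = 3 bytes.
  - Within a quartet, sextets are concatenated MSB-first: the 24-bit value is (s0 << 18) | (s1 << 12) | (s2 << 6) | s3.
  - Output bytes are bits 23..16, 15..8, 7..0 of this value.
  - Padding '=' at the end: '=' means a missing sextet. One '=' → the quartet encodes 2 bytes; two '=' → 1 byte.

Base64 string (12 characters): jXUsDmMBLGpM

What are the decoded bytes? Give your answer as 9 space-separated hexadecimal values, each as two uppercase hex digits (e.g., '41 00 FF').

Answer: 8D 75 2C 0E 63 01 2C 6A 4C

Derivation:
After char 0 ('j'=35): chars_in_quartet=1 acc=0x23 bytes_emitted=0
After char 1 ('X'=23): chars_in_quartet=2 acc=0x8D7 bytes_emitted=0
After char 2 ('U'=20): chars_in_quartet=3 acc=0x235D4 bytes_emitted=0
After char 3 ('s'=44): chars_in_quartet=4 acc=0x8D752C -> emit 8D 75 2C, reset; bytes_emitted=3
After char 4 ('D'=3): chars_in_quartet=1 acc=0x3 bytes_emitted=3
After char 5 ('m'=38): chars_in_quartet=2 acc=0xE6 bytes_emitted=3
After char 6 ('M'=12): chars_in_quartet=3 acc=0x398C bytes_emitted=3
After char 7 ('B'=1): chars_in_quartet=4 acc=0xE6301 -> emit 0E 63 01, reset; bytes_emitted=6
After char 8 ('L'=11): chars_in_quartet=1 acc=0xB bytes_emitted=6
After char 9 ('G'=6): chars_in_quartet=2 acc=0x2C6 bytes_emitted=6
After char 10 ('p'=41): chars_in_quartet=3 acc=0xB1A9 bytes_emitted=6
After char 11 ('M'=12): chars_in_quartet=4 acc=0x2C6A4C -> emit 2C 6A 4C, reset; bytes_emitted=9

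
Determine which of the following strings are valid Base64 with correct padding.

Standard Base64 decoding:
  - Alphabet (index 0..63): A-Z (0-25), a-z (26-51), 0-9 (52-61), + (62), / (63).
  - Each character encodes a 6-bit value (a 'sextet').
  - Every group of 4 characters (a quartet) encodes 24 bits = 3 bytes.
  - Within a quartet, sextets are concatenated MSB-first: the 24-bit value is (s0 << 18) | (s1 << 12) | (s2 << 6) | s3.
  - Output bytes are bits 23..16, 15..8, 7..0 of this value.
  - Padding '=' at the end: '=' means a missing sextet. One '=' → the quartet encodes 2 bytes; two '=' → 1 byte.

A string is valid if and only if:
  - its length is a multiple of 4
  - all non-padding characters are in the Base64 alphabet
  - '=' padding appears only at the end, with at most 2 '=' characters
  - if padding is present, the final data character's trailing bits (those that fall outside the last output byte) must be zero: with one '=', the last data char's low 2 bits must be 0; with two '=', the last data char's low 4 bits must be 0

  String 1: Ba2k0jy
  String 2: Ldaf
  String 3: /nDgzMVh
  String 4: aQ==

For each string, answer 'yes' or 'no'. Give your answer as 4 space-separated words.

Answer: no yes yes yes

Derivation:
String 1: 'Ba2k0jy' → invalid (len=7 not mult of 4)
String 2: 'Ldaf' → valid
String 3: '/nDgzMVh' → valid
String 4: 'aQ==' → valid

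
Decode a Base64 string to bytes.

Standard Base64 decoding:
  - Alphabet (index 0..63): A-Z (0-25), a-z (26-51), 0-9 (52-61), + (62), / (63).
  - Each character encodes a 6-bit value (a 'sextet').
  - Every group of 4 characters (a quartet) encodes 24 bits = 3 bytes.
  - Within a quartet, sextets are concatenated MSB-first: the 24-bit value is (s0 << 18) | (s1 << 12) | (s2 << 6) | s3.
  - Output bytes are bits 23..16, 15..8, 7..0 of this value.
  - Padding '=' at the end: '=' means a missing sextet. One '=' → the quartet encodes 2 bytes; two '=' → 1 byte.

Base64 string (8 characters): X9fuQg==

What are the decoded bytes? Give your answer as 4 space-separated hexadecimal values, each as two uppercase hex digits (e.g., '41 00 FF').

Answer: 5F D7 EE 42

Derivation:
After char 0 ('X'=23): chars_in_quartet=1 acc=0x17 bytes_emitted=0
After char 1 ('9'=61): chars_in_quartet=2 acc=0x5FD bytes_emitted=0
After char 2 ('f'=31): chars_in_quartet=3 acc=0x17F5F bytes_emitted=0
After char 3 ('u'=46): chars_in_quartet=4 acc=0x5FD7EE -> emit 5F D7 EE, reset; bytes_emitted=3
After char 4 ('Q'=16): chars_in_quartet=1 acc=0x10 bytes_emitted=3
After char 5 ('g'=32): chars_in_quartet=2 acc=0x420 bytes_emitted=3
Padding '==': partial quartet acc=0x420 -> emit 42; bytes_emitted=4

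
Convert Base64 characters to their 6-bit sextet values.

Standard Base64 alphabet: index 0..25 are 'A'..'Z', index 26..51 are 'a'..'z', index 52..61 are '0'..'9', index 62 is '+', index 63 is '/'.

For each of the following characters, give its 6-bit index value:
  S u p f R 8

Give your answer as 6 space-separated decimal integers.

Answer: 18 46 41 31 17 60

Derivation:
'S': A..Z range, ord('S') − ord('A') = 18
'u': a..z range, 26 + ord('u') − ord('a') = 46
'p': a..z range, 26 + ord('p') − ord('a') = 41
'f': a..z range, 26 + ord('f') − ord('a') = 31
'R': A..Z range, ord('R') − ord('A') = 17
'8': 0..9 range, 52 + ord('8') − ord('0') = 60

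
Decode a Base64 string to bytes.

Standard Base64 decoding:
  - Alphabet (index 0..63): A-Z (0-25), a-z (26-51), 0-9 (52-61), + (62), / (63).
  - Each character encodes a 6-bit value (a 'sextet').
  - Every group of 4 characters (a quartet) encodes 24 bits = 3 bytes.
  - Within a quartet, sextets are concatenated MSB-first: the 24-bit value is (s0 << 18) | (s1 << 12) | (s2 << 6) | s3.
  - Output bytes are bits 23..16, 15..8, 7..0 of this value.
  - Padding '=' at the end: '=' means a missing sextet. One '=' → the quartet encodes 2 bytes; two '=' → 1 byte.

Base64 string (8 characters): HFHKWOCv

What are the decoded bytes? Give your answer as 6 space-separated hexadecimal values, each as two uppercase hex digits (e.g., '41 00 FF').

After char 0 ('H'=7): chars_in_quartet=1 acc=0x7 bytes_emitted=0
After char 1 ('F'=5): chars_in_quartet=2 acc=0x1C5 bytes_emitted=0
After char 2 ('H'=7): chars_in_quartet=3 acc=0x7147 bytes_emitted=0
After char 3 ('K'=10): chars_in_quartet=4 acc=0x1C51CA -> emit 1C 51 CA, reset; bytes_emitted=3
After char 4 ('W'=22): chars_in_quartet=1 acc=0x16 bytes_emitted=3
After char 5 ('O'=14): chars_in_quartet=2 acc=0x58E bytes_emitted=3
After char 6 ('C'=2): chars_in_quartet=3 acc=0x16382 bytes_emitted=3
After char 7 ('v'=47): chars_in_quartet=4 acc=0x58E0AF -> emit 58 E0 AF, reset; bytes_emitted=6

Answer: 1C 51 CA 58 E0 AF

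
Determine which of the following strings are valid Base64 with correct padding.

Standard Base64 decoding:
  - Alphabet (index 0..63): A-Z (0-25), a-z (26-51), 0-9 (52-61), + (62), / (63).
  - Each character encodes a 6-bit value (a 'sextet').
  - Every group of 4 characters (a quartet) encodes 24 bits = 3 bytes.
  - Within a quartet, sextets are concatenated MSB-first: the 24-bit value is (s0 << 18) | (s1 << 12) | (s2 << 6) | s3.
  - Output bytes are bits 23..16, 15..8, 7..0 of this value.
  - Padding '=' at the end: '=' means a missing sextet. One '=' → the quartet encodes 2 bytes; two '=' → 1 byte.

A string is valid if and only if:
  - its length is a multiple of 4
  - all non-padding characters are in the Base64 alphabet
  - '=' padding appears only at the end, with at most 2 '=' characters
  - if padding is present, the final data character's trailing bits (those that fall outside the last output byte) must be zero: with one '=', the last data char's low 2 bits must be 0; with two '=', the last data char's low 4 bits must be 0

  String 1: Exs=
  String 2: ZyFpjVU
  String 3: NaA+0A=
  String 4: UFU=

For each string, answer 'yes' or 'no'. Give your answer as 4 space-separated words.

Answer: yes no no yes

Derivation:
String 1: 'Exs=' → valid
String 2: 'ZyFpjVU' → invalid (len=7 not mult of 4)
String 3: 'NaA+0A=' → invalid (len=7 not mult of 4)
String 4: 'UFU=' → valid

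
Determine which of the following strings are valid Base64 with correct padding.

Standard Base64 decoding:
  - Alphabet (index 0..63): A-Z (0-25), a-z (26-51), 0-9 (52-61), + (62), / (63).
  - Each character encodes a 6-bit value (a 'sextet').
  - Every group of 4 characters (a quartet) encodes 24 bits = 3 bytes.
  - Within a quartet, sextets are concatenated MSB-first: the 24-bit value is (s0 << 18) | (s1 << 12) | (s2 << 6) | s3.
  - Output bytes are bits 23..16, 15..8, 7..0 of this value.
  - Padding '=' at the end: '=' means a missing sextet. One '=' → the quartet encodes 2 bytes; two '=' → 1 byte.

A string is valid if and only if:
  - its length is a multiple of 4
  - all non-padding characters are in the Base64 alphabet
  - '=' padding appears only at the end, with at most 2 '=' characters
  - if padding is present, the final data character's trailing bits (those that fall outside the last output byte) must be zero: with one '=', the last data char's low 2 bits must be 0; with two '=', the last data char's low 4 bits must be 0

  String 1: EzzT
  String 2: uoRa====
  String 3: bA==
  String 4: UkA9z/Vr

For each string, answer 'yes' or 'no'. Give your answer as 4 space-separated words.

Answer: yes no yes yes

Derivation:
String 1: 'EzzT' → valid
String 2: 'uoRa====' → invalid (4 pad chars (max 2))
String 3: 'bA==' → valid
String 4: 'UkA9z/Vr' → valid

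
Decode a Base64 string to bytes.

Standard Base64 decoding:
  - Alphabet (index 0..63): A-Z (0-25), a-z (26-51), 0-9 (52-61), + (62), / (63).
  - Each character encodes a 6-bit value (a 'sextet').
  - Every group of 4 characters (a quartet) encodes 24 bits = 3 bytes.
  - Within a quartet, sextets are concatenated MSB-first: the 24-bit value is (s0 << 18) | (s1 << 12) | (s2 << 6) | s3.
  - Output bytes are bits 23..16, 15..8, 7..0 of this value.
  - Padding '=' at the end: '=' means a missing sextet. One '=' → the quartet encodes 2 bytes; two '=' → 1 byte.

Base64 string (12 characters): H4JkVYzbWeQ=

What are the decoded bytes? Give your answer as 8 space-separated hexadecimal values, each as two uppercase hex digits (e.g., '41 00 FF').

After char 0 ('H'=7): chars_in_quartet=1 acc=0x7 bytes_emitted=0
After char 1 ('4'=56): chars_in_quartet=2 acc=0x1F8 bytes_emitted=0
After char 2 ('J'=9): chars_in_quartet=3 acc=0x7E09 bytes_emitted=0
After char 3 ('k'=36): chars_in_quartet=4 acc=0x1F8264 -> emit 1F 82 64, reset; bytes_emitted=3
After char 4 ('V'=21): chars_in_quartet=1 acc=0x15 bytes_emitted=3
After char 5 ('Y'=24): chars_in_quartet=2 acc=0x558 bytes_emitted=3
After char 6 ('z'=51): chars_in_quartet=3 acc=0x15633 bytes_emitted=3
After char 7 ('b'=27): chars_in_quartet=4 acc=0x558CDB -> emit 55 8C DB, reset; bytes_emitted=6
After char 8 ('W'=22): chars_in_quartet=1 acc=0x16 bytes_emitted=6
After char 9 ('e'=30): chars_in_quartet=2 acc=0x59E bytes_emitted=6
After char 10 ('Q'=16): chars_in_quartet=3 acc=0x16790 bytes_emitted=6
Padding '=': partial quartet acc=0x16790 -> emit 59 E4; bytes_emitted=8

Answer: 1F 82 64 55 8C DB 59 E4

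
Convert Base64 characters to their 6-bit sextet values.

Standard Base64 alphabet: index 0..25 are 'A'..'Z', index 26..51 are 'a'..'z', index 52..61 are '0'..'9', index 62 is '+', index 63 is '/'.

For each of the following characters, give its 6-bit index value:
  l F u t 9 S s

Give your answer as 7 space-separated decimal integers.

'l': a..z range, 26 + ord('l') − ord('a') = 37
'F': A..Z range, ord('F') − ord('A') = 5
'u': a..z range, 26 + ord('u') − ord('a') = 46
't': a..z range, 26 + ord('t') − ord('a') = 45
'9': 0..9 range, 52 + ord('9') − ord('0') = 61
'S': A..Z range, ord('S') − ord('A') = 18
's': a..z range, 26 + ord('s') − ord('a') = 44

Answer: 37 5 46 45 61 18 44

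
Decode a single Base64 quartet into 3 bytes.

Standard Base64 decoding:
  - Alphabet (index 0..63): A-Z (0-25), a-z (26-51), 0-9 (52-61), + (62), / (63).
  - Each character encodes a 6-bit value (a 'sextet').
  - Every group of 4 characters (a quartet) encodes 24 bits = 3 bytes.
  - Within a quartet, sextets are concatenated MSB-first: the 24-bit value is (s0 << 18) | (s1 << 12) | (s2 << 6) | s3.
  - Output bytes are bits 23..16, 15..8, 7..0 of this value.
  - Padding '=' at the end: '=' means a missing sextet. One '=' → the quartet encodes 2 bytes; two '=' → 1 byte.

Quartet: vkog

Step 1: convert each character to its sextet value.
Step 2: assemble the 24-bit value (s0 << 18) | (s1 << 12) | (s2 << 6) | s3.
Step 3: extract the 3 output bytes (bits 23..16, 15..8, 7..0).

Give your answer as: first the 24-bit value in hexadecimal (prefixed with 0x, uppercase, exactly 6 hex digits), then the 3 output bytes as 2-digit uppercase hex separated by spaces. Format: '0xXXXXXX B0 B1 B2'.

Sextets: v=47, k=36, o=40, g=32
24-bit: (47<<18) | (36<<12) | (40<<6) | 32
      = 0xBC0000 | 0x024000 | 0x000A00 | 0x000020
      = 0xBE4A20
Bytes: (v>>16)&0xFF=BE, (v>>8)&0xFF=4A, v&0xFF=20

Answer: 0xBE4A20 BE 4A 20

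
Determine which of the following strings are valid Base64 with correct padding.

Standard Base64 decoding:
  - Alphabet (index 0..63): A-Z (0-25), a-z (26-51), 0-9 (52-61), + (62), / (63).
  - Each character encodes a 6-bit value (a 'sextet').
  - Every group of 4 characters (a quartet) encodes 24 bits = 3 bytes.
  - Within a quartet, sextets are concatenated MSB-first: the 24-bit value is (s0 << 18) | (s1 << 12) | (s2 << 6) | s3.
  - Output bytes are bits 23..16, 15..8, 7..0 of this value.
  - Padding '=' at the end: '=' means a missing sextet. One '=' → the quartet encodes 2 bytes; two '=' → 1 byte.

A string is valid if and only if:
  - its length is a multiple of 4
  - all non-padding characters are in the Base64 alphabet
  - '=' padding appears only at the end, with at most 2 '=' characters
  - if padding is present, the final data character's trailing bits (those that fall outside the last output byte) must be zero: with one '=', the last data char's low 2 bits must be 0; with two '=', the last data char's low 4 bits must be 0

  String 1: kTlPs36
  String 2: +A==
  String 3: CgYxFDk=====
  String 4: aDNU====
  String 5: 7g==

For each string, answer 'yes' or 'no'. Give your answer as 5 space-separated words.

Answer: no yes no no yes

Derivation:
String 1: 'kTlPs36' → invalid (len=7 not mult of 4)
String 2: '+A==' → valid
String 3: 'CgYxFDk=====' → invalid (5 pad chars (max 2))
String 4: 'aDNU====' → invalid (4 pad chars (max 2))
String 5: '7g==' → valid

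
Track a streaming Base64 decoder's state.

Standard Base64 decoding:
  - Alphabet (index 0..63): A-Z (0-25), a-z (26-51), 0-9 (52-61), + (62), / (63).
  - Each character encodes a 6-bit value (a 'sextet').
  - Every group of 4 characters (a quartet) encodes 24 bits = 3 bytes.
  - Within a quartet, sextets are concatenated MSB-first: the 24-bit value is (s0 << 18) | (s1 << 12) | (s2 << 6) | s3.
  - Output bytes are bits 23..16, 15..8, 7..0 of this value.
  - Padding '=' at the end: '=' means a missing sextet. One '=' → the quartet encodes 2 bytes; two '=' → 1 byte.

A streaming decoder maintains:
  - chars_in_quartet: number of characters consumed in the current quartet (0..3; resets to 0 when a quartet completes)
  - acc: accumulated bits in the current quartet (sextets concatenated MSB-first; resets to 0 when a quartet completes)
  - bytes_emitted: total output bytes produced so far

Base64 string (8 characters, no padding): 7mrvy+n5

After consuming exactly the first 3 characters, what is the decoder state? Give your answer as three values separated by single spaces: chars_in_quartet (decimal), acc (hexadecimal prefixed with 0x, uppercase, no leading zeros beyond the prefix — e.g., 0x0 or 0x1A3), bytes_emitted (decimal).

After char 0 ('7'=59): chars_in_quartet=1 acc=0x3B bytes_emitted=0
After char 1 ('m'=38): chars_in_quartet=2 acc=0xEE6 bytes_emitted=0
After char 2 ('r'=43): chars_in_quartet=3 acc=0x3B9AB bytes_emitted=0

Answer: 3 0x3B9AB 0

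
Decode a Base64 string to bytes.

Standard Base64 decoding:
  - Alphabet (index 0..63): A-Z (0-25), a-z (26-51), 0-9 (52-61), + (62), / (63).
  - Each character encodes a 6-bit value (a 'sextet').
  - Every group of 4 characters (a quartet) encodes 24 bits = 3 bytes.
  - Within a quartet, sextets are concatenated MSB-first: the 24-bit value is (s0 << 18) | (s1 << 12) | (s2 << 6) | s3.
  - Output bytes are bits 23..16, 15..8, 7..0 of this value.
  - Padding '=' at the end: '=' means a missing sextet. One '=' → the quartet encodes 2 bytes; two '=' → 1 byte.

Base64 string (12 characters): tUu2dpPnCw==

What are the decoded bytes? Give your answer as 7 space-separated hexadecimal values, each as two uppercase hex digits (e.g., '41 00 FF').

After char 0 ('t'=45): chars_in_quartet=1 acc=0x2D bytes_emitted=0
After char 1 ('U'=20): chars_in_quartet=2 acc=0xB54 bytes_emitted=0
After char 2 ('u'=46): chars_in_quartet=3 acc=0x2D52E bytes_emitted=0
After char 3 ('2'=54): chars_in_quartet=4 acc=0xB54BB6 -> emit B5 4B B6, reset; bytes_emitted=3
After char 4 ('d'=29): chars_in_quartet=1 acc=0x1D bytes_emitted=3
After char 5 ('p'=41): chars_in_quartet=2 acc=0x769 bytes_emitted=3
After char 6 ('P'=15): chars_in_quartet=3 acc=0x1DA4F bytes_emitted=3
After char 7 ('n'=39): chars_in_quartet=4 acc=0x7693E7 -> emit 76 93 E7, reset; bytes_emitted=6
After char 8 ('C'=2): chars_in_quartet=1 acc=0x2 bytes_emitted=6
After char 9 ('w'=48): chars_in_quartet=2 acc=0xB0 bytes_emitted=6
Padding '==': partial quartet acc=0xB0 -> emit 0B; bytes_emitted=7

Answer: B5 4B B6 76 93 E7 0B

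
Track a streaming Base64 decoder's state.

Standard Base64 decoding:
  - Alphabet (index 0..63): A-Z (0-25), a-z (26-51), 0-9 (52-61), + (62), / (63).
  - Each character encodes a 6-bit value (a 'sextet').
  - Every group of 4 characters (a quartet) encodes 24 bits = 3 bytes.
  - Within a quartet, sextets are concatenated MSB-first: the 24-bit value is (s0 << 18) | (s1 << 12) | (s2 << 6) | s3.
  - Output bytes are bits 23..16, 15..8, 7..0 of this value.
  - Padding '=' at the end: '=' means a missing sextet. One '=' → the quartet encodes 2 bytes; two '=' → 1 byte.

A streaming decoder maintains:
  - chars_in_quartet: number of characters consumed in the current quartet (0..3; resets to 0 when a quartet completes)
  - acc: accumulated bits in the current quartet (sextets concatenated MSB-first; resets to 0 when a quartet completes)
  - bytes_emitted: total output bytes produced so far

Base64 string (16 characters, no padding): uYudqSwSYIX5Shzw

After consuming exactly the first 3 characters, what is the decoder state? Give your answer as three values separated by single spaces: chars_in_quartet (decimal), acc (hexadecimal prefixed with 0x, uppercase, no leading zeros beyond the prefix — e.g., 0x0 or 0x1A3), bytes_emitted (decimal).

Answer: 3 0x2E62E 0

Derivation:
After char 0 ('u'=46): chars_in_quartet=1 acc=0x2E bytes_emitted=0
After char 1 ('Y'=24): chars_in_quartet=2 acc=0xB98 bytes_emitted=0
After char 2 ('u'=46): chars_in_quartet=3 acc=0x2E62E bytes_emitted=0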